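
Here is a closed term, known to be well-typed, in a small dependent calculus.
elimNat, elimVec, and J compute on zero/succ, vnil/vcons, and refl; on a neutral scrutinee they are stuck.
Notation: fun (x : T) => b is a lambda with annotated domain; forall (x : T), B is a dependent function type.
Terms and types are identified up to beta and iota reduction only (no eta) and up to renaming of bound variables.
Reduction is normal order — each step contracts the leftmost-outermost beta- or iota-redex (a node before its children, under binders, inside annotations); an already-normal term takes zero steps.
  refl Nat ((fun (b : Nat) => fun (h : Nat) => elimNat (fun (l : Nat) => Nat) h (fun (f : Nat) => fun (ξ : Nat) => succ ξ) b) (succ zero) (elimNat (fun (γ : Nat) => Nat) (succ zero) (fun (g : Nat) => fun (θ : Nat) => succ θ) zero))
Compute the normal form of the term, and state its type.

normal form:
  refl Nat (succ (succ zero))
type:
  Eq Nat (succ (succ zero)) (succ (succ zero))
observation: 7 normal-order steps separate the term from its normal form.


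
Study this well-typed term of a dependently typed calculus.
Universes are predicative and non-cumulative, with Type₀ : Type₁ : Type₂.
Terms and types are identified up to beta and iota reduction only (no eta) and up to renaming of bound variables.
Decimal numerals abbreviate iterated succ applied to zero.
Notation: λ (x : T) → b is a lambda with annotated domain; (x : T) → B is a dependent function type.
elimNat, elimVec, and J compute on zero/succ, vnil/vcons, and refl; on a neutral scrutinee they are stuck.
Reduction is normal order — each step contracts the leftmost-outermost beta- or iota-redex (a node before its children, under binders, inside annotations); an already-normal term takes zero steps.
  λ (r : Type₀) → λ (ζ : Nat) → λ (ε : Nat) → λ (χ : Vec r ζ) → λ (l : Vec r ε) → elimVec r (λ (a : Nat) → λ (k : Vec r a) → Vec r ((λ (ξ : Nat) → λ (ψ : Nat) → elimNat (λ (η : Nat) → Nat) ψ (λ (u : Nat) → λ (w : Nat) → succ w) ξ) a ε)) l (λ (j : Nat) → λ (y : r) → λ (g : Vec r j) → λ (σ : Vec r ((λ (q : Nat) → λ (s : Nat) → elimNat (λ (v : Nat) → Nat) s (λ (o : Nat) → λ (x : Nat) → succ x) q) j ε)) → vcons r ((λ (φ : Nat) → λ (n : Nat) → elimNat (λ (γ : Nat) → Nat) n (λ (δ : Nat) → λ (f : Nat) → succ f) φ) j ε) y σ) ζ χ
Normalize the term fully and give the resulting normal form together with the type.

reduced normal form:
  λ (r : Type₀) → λ (ζ : Nat) → λ (ε : Nat) → λ (χ : Vec r ζ) → λ (l : Vec r ε) → elimVec r (λ (a : Nat) → λ (k : Vec r a) → Vec r (elimNat (λ (ξ : Nat) → Nat) ε (λ (ψ : Nat) → λ (η : Nat) → succ η) a)) l (λ (u : Nat) → λ (w : r) → λ (j : Vec r u) → λ (y : Vec r (elimNat (λ (g : Nat) → Nat) ε (λ (σ : Nat) → λ (q : Nat) → succ q) u)) → vcons r (elimNat (λ (s : Nat) → Nat) ε (λ (v : Nat) → λ (o : Nat) → succ o) u) w y) ζ χ
the term's type:
  (r : Type₀) → (ζ : Nat) → (ε : Nat) → (χ : Vec r ζ) → (l : Vec r ε) → Vec r (elimNat (λ (a : Nat) → Nat) ε (λ (k : Nat) → λ (ξ : Nat) → succ ξ) ζ)


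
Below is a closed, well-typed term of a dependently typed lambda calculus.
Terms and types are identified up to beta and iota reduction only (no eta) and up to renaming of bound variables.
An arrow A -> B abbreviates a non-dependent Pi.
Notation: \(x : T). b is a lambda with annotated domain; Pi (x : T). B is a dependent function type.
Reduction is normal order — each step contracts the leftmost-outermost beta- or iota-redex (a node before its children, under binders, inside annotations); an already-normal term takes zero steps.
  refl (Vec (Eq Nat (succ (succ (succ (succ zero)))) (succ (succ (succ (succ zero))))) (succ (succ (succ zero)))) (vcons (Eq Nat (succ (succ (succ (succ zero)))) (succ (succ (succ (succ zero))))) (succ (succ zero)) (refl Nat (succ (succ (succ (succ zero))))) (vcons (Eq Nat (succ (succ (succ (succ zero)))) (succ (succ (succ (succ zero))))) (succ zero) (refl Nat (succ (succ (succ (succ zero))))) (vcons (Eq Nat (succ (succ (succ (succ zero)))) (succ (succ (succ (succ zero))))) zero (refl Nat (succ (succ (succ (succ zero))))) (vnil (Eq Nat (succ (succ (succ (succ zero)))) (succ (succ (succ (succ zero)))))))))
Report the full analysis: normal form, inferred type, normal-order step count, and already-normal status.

normal form:
  refl (Vec (Eq Nat (succ (succ (succ (succ zero)))) (succ (succ (succ (succ zero))))) (succ (succ (succ zero)))) (vcons (Eq Nat (succ (succ (succ (succ zero)))) (succ (succ (succ (succ zero))))) (succ (succ zero)) (refl Nat (succ (succ (succ (succ zero))))) (vcons (Eq Nat (succ (succ (succ (succ zero)))) (succ (succ (succ (succ zero))))) (succ zero) (refl Nat (succ (succ (succ (succ zero))))) (vcons (Eq Nat (succ (succ (succ (succ zero)))) (succ (succ (succ (succ zero))))) zero (refl Nat (succ (succ (succ (succ zero))))) (vnil (Eq Nat (succ (succ (succ (succ zero)))) (succ (succ (succ (succ zero)))))))))
inferred type:
  Eq (Vec (Eq Nat (succ (succ (succ (succ zero)))) (succ (succ (succ (succ zero))))) (succ (succ (succ zero)))) (vcons (Eq Nat (succ (succ (succ (succ zero)))) (succ (succ (succ (succ zero))))) (succ (succ zero)) (refl Nat (succ (succ (succ (succ zero))))) (vcons (Eq Nat (succ (succ (succ (succ zero)))) (succ (succ (succ (succ zero))))) (succ zero) (refl Nat (succ (succ (succ (succ zero))))) (vcons (Eq Nat (succ (succ (succ (succ zero)))) (succ (succ (succ (succ zero))))) zero (refl Nat (succ (succ (succ (succ zero))))) (vnil (Eq Nat (succ (succ (succ (succ zero)))) (succ (succ (succ (succ zero))))))))) (vcons (Eq Nat (succ (succ (succ (succ zero)))) (succ (succ (succ (succ zero))))) (succ (succ zero)) (refl Nat (succ (succ (succ (succ zero))))) (vcons (Eq Nat (succ (succ (succ (succ zero)))) (succ (succ (succ (succ zero))))) (succ zero) (refl Nat (succ (succ (succ (succ zero))))) (vcons (Eq Nat (succ (succ (succ (succ zero)))) (succ (succ (succ (succ zero))))) zero (refl Nat (succ (succ (succ (succ zero))))) (vnil (Eq Nat (succ (succ (succ (succ zero)))) (succ (succ (succ (succ zero)))))))))
reduction steps (normal order): 0
already normal: yes


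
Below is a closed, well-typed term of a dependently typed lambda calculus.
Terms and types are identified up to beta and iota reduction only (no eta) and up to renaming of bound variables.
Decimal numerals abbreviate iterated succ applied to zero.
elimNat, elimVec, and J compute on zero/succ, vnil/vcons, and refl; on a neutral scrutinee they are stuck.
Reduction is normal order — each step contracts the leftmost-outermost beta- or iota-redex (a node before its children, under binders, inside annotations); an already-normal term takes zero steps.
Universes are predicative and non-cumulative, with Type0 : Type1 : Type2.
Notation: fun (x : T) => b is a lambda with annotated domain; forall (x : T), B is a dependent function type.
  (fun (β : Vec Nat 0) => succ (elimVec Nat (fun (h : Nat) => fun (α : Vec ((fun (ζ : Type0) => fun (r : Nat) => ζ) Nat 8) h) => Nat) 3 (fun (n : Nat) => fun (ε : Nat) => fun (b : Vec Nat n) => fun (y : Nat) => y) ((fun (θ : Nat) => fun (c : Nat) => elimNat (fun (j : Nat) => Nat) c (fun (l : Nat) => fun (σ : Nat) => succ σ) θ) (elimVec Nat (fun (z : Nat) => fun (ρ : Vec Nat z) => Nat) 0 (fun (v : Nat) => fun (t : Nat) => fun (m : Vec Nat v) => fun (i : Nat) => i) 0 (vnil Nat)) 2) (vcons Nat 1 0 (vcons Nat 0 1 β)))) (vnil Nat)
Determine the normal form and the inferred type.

resulting normal form:
  4
inferred type:
  Nat
observation: the first redex contracted is a beta-redex; the normal form is reached in 12 normal-order steps.


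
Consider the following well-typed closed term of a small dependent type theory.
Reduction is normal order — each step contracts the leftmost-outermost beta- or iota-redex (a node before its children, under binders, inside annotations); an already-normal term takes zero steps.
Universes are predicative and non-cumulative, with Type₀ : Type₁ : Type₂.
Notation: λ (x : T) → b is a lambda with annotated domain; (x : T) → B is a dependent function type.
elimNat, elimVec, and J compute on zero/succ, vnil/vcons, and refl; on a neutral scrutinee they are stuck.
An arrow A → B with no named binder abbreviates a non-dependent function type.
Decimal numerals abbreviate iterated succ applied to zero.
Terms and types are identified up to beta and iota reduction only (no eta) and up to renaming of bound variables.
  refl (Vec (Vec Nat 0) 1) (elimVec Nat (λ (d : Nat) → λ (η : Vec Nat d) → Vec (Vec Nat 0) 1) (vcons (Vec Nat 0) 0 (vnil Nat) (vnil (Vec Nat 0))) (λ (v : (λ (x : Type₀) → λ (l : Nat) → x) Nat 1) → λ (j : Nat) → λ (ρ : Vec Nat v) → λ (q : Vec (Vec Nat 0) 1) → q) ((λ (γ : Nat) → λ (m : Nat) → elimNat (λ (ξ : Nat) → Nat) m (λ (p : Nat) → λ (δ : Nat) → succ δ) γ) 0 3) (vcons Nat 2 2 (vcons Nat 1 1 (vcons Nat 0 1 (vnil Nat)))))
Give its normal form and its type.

resulting normal form:
  refl (Vec (Vec Nat 0) 1) (vcons (Vec Nat 0) 0 (vnil Nat) (vnil (Vec Nat 0)))
the term's type:
  Eq (Vec (Vec Nat 0) 1) (vcons (Vec Nat 0) 0 (vnil Nat) (vnil (Vec Nat 0))) (vcons (Vec Nat 0) 0 (vnil Nat) (vnil (Vec Nat 0)))
observation: 16 normal-order steps separate the term from its normal form.


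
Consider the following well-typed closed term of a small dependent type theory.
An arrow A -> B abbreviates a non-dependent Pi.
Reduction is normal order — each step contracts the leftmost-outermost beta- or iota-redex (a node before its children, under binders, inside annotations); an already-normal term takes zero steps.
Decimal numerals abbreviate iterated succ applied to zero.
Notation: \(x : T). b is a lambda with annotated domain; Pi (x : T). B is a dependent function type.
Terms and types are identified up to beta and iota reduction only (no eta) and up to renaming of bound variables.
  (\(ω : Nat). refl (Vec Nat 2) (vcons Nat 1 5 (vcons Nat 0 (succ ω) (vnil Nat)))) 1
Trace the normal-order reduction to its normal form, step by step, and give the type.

normal-order reduction:
  (\(ω : Nat). refl (Vec Nat 2) (vcons Nat 1 5 (vcons Nat 0 (succ ω) (vnil Nat)))) 1
  ~> refl (Vec Nat 2) (vcons Nat 1 5 (vcons Nat 0 2 (vnil Nat)))
the term's type:
  Eq (Vec Nat 2) (vcons Nat 1 5 (vcons Nat 0 2 (vnil Nat))) (vcons Nat 1 5 (vcons Nat 0 2 (vnil Nat)))


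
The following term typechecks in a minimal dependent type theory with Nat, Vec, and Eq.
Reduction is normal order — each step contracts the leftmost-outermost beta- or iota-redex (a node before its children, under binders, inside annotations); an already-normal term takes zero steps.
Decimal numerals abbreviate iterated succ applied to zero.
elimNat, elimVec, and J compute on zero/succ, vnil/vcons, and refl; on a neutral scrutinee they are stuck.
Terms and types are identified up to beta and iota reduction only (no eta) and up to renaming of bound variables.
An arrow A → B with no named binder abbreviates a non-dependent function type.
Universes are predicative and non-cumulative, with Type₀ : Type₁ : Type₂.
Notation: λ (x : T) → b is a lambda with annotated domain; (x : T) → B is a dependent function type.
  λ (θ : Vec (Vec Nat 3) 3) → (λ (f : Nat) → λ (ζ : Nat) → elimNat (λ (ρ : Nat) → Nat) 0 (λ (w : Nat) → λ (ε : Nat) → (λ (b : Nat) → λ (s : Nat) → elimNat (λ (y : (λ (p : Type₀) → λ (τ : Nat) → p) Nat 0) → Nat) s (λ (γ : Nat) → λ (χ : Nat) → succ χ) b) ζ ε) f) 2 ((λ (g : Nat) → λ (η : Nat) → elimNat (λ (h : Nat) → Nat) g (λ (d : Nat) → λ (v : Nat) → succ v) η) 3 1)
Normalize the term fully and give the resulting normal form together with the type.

reduced normal form:
  λ (θ : Vec (Vec Nat 3) 3) → 8
inferred type:
  Vec (Vec Nat 3) 3 → Nat
observation: normalization takes exactly 55 steps under the normal-order strategy.


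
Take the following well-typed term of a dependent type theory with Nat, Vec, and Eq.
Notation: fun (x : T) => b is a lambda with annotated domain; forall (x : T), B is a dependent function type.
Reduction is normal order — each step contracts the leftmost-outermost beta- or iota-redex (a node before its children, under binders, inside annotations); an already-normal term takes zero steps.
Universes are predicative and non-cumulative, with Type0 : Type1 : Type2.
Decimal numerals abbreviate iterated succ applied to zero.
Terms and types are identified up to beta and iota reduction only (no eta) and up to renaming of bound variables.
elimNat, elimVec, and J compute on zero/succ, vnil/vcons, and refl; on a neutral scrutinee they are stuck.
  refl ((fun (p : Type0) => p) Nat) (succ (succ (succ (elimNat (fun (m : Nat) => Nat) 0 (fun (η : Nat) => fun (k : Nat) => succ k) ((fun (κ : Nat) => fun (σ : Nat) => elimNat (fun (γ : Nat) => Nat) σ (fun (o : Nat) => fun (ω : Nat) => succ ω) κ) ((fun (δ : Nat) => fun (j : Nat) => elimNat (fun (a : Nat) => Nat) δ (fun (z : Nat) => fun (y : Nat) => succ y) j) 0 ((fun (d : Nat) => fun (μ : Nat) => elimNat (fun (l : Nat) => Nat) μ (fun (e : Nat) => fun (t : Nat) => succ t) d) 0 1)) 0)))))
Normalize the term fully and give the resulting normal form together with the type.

resulting normal form:
  refl Nat 4
inferred type:
  Eq Nat 4 4
observation: the term reaches its normal form after 20 normal-order steps.


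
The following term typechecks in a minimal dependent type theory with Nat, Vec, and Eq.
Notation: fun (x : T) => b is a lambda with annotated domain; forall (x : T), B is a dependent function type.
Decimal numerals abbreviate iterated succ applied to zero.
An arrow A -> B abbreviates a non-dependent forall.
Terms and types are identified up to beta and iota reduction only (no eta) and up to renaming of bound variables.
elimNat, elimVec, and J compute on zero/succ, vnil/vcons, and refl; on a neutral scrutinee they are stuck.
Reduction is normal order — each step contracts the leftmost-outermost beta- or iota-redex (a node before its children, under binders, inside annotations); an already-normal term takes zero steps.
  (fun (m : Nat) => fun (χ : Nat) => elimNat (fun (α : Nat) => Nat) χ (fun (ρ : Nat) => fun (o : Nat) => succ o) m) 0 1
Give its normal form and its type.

resulting normal form:
  1
inferred type:
  Nat


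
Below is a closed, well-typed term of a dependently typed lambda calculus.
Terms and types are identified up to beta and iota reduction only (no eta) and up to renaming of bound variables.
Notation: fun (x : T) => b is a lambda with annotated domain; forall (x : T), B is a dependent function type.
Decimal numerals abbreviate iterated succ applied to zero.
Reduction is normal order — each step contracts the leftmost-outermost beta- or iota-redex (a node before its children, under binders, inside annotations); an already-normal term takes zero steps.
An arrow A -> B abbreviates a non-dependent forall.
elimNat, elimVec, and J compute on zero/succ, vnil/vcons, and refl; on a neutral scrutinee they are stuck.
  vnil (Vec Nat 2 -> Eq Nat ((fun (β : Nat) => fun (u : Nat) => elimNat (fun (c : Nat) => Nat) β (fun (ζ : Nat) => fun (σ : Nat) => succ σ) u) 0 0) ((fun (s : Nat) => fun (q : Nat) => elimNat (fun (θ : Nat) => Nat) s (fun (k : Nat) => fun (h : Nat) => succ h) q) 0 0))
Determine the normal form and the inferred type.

normal form:
  vnil (Vec Nat 2 -> Eq Nat 0 0)
type:
  Vec (Vec Nat 2 -> Eq Nat 0 0) 0


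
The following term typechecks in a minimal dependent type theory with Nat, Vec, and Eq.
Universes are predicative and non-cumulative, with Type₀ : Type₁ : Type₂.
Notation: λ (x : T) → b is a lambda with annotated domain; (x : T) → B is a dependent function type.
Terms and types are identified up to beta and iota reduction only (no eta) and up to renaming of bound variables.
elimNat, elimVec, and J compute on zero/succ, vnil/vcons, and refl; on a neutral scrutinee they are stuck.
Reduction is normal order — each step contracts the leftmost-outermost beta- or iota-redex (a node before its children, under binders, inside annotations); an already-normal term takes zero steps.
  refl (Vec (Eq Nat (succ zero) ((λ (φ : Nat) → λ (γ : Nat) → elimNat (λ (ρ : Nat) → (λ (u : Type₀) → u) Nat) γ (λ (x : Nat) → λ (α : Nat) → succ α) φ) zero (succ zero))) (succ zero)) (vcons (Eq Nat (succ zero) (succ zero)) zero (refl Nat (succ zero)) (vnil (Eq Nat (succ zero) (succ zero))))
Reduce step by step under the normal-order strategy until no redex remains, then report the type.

reduction (normal order):
  refl (Vec (Eq Nat (succ zero) ((λ (φ : Nat) → λ (γ : Nat) → elimNat (λ (ρ : Nat) → (λ (u : Type₀) → u) Nat) γ (λ (x : Nat) → λ (α : Nat) → succ α) φ) zero (succ zero))) (succ zero)) (vcons (Eq Nat (succ zero) (succ zero)) zero (refl Nat (succ zero)) (vnil (Eq Nat (succ zero) (succ zero))))
  ~> refl (Vec (Eq Nat (succ zero) ((λ (φ : Nat) → elimNat (λ (γ : Nat) → (λ (ρ : Type₀) → ρ) Nat) φ (λ (u : Nat) → λ (x : Nat) → succ x) zero) (succ zero))) (succ zero)) (vcons (Eq Nat (succ zero) (succ zero)) zero (refl Nat (succ zero)) (vnil (Eq Nat (succ zero) (succ zero))))
  ~> refl (Vec (Eq Nat (succ zero) (elimNat (λ (φ : Nat) → (λ (γ : Type₀) → γ) Nat) (succ zero) (λ (ρ : Nat) → λ (u : Nat) → succ u) zero)) (succ zero)) (vcons (Eq Nat (succ zero) (succ zero)) zero (refl Nat (succ zero)) (vnil (Eq Nat (succ zero) (succ zero))))
  ~> refl (Vec (Eq Nat (succ zero) (succ zero)) (succ zero)) (vcons (Eq Nat (succ zero) (succ zero)) zero (refl Nat (succ zero)) (vnil (Eq Nat (succ zero) (succ zero))))
the term's type:
  Eq (Vec (Eq Nat (succ zero) (succ zero)) (succ zero)) (vcons (Eq Nat (succ zero) (succ zero)) zero (refl Nat (succ zero)) (vnil (Eq Nat (succ zero) (succ zero)))) (vcons (Eq Nat (succ zero) (succ zero)) zero (refl Nat (succ zero)) (vnil (Eq Nat (succ zero) (succ zero))))


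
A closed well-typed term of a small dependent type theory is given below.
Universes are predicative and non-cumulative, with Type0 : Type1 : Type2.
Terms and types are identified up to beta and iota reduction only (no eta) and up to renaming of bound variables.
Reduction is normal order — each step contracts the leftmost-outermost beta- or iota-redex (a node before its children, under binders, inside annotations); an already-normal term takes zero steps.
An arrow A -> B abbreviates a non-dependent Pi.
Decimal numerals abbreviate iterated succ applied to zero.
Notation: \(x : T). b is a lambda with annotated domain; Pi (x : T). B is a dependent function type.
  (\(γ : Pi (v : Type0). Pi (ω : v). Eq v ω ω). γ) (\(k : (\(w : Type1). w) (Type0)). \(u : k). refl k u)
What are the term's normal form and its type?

reduced normal form:
  \(γ : Type0). \(v : γ). refl γ v
inferred type:
  Pi (γ : Type0). Pi (v : γ). Eq γ v v


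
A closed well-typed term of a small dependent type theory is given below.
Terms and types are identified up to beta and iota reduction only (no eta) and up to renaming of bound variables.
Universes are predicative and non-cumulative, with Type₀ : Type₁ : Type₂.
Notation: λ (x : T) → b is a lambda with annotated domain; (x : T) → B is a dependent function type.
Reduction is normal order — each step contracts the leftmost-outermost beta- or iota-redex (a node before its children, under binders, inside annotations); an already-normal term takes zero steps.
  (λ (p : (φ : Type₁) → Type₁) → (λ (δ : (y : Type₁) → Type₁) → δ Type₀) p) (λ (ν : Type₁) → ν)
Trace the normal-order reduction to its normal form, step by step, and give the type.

normal-order reduction:
  (λ (p : (φ : Type₁) → Type₁) → (λ (δ : (y : Type₁) → Type₁) → δ Type₀) p) (λ (ν : Type₁) → ν)
  ~> (λ (p : (φ : Type₁) → Type₁) → p Type₀) (λ (δ : Type₁) → δ)
  ~> (λ (p : Type₁) → p) Type₀
  ~> Type₀
the term's type:
  Type₁


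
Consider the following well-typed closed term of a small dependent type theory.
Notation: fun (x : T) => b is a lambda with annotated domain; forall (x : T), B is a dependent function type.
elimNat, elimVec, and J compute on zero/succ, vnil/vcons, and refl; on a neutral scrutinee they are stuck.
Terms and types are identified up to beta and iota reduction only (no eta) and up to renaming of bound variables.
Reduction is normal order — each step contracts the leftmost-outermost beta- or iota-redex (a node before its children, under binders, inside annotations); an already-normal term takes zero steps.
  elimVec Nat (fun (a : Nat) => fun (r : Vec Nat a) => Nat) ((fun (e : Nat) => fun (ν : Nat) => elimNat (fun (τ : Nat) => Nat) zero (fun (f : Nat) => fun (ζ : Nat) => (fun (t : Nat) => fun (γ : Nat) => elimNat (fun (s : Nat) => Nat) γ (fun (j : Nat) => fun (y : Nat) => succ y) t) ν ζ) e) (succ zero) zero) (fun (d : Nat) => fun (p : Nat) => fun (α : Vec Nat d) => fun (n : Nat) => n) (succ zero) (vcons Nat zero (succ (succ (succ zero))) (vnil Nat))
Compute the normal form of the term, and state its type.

resulting normal form:
  zero
type:
  Nat
observation: 15 normal-order steps normalize the term, beginning with an elimVec iota-redex.


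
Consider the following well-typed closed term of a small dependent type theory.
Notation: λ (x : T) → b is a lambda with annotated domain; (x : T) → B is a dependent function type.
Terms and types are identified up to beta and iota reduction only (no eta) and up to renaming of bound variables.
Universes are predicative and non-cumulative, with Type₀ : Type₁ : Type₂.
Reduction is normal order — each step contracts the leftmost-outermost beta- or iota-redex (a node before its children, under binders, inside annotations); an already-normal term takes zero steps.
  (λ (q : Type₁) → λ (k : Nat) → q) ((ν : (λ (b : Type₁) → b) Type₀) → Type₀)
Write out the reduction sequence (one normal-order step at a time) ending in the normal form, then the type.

normal-order reduction sequence:
  (λ (q : Type₁) → λ (k : Nat) → q) ((ν : (λ (b : Type₁) → b) Type₀) → Type₀)
  ~> λ (q : Nat) → (k : (λ (ν : Type₁) → ν) Type₀) → Type₀
  ~> λ (q : Nat) → (k : Type₀) → Type₀
the term's type:
  (q : Nat) → Type₁


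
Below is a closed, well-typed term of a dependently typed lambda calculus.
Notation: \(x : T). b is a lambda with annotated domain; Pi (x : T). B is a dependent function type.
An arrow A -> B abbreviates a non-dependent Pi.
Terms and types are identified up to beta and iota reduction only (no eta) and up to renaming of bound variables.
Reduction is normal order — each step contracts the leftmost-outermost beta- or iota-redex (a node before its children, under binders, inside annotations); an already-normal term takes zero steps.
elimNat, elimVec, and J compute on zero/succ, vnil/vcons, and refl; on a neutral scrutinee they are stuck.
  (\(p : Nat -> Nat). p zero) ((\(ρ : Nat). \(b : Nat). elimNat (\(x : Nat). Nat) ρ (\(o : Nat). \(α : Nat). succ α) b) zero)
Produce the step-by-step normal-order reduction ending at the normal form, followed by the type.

normal-order reduction:
  (\(p : Nat -> Nat). p zero) ((\(ρ : Nat). \(b : Nat). elimNat (\(x : Nat). Nat) ρ (\(o : Nat). \(α : Nat). succ α) b) zero)
  ~> (\(p : Nat). \(ρ : Nat). elimNat (\(b : Nat). Nat) p (\(x : Nat). \(o : Nat). succ o) ρ) zero zero
  ~> (\(p : Nat). elimNat (\(ρ : Nat). Nat) zero (\(b : Nat). \(x : Nat). succ x) p) zero
  ~> elimNat (\(p : Nat). Nat) zero (\(ρ : Nat). \(b : Nat). succ b) zero
  ~> zero
inferred type:
  Nat


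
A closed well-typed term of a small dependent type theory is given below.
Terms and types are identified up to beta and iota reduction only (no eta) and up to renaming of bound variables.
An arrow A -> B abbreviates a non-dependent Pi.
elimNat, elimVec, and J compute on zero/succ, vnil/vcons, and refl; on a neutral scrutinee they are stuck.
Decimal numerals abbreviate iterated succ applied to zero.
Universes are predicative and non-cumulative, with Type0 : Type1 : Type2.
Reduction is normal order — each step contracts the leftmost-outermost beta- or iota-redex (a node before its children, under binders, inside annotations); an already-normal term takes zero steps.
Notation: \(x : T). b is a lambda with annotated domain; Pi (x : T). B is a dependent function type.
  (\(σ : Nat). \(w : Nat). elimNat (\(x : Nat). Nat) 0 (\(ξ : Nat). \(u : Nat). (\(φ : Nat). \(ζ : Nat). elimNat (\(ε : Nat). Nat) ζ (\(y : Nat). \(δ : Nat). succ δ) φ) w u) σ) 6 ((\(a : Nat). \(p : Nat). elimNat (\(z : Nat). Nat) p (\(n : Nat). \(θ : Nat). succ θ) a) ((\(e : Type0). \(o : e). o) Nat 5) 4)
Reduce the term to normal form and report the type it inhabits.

reduced normal form:
  54
the term's type:
  Nat
observation: the first redex contracted is a beta-redex; the normal form is reached in 321 normal-order steps.


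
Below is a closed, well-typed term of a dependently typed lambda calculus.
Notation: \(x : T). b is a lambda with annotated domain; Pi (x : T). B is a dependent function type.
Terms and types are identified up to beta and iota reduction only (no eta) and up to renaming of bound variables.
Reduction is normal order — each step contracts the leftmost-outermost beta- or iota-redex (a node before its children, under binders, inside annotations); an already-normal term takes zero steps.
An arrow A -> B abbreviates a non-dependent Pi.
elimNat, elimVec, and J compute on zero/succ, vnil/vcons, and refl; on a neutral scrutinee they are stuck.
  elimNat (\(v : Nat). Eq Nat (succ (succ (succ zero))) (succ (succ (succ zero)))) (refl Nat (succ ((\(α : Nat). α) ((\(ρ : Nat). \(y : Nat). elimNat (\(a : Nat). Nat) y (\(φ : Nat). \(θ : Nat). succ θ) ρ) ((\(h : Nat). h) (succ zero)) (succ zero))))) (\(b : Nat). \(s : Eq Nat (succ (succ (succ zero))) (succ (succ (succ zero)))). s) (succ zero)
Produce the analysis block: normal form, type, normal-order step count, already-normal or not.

normal form:
  refl Nat (succ (succ (succ zero)))
the term's type:
  Eq Nat (succ (succ (succ zero))) (succ (succ (succ zero)))
normal-order step count: 12
already normal: no
first contracted redex: an elimNat iota-redex


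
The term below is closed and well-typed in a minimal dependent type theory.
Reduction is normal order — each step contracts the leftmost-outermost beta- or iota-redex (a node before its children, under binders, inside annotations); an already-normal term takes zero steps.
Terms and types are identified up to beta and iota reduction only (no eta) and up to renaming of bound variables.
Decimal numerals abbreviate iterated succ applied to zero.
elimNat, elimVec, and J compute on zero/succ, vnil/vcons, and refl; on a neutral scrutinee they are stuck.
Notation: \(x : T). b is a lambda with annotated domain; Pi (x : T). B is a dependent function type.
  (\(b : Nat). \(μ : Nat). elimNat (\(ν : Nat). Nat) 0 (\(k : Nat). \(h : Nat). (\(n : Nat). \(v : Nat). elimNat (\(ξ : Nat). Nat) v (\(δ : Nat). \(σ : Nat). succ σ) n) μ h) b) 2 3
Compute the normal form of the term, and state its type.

normal form:
  6
the term's type:
  Nat
observation: reduction starts at a beta-redex, and 33 normal-order steps reach the normal form.


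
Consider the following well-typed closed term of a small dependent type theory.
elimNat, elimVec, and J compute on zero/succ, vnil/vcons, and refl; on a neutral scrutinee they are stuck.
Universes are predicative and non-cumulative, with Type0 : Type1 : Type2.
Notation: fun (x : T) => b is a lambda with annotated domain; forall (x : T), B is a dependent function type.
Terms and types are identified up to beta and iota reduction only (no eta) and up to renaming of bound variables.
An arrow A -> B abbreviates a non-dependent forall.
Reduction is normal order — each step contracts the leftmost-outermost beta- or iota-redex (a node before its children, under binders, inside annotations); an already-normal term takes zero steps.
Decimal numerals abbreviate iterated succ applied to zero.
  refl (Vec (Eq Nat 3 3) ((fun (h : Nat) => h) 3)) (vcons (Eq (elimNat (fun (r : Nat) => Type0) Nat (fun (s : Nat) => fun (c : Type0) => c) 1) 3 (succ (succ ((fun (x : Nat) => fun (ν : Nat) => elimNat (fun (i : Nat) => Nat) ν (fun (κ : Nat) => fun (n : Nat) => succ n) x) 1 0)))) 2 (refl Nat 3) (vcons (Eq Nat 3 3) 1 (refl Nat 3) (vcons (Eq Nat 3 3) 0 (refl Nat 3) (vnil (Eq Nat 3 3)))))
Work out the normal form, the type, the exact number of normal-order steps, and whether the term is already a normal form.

resulting normal form:
  refl (Vec (Eq Nat 3 3) 3) (vcons (Eq Nat 3 3) 2 (refl Nat 3) (vcons (Eq Nat 3 3) 1 (refl Nat 3) (vcons (Eq Nat 3 3) 0 (refl Nat 3) (vnil (Eq Nat 3 3)))))
the term's type:
  Eq (Vec (Eq Nat 3 3) 3) (vcons (Eq Nat 3 3) 2 (refl Nat 3) (vcons (Eq Nat 3 3) 1 (refl Nat 3) (vcons (Eq Nat 3 3) 0 (refl Nat 3) (vnil (Eq Nat 3 3))))) (vcons (Eq Nat 3 3) 2 (refl Nat 3) (vcons (Eq Nat 3 3) 1 (refl Nat 3) (vcons (Eq Nat 3 3) 0 (refl Nat 3) (vnil (Eq Nat 3 3)))))
steps to reach normal form (normal order): 11
already normal: no
first contracted redex: a beta-redex


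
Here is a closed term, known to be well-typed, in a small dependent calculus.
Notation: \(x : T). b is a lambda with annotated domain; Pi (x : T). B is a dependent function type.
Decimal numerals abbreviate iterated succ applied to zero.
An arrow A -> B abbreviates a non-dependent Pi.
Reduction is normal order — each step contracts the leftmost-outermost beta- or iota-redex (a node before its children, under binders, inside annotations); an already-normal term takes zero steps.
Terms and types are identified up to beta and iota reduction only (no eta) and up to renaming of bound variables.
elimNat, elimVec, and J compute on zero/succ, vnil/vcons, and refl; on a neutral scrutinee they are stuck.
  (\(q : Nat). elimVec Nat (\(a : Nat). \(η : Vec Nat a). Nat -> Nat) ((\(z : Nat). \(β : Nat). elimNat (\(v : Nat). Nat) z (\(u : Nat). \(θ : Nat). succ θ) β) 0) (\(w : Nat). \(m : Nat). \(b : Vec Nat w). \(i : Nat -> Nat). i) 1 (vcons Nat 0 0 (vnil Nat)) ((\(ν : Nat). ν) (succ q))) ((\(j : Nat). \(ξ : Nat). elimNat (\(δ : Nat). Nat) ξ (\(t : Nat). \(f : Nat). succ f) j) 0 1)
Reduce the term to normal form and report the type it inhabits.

resulting normal form:
  2
inferred type:
  Nat
observation: normalization takes exactly 20 steps under the normal-order strategy.


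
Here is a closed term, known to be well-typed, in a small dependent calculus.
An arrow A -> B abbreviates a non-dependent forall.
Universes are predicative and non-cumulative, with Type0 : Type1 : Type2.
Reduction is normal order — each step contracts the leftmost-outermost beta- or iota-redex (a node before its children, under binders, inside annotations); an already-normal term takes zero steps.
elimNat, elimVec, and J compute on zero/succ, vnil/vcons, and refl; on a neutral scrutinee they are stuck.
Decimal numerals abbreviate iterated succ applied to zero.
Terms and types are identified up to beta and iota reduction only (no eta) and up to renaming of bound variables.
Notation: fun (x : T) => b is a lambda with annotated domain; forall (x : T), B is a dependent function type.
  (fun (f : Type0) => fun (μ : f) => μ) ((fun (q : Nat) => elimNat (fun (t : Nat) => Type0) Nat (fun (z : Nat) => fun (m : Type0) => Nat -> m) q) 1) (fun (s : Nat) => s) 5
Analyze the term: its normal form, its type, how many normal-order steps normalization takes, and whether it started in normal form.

normal form:
  5
type:
  Nat
reduction steps (normal order): 3
started in normal form: no
first contracted redex: a beta-redex


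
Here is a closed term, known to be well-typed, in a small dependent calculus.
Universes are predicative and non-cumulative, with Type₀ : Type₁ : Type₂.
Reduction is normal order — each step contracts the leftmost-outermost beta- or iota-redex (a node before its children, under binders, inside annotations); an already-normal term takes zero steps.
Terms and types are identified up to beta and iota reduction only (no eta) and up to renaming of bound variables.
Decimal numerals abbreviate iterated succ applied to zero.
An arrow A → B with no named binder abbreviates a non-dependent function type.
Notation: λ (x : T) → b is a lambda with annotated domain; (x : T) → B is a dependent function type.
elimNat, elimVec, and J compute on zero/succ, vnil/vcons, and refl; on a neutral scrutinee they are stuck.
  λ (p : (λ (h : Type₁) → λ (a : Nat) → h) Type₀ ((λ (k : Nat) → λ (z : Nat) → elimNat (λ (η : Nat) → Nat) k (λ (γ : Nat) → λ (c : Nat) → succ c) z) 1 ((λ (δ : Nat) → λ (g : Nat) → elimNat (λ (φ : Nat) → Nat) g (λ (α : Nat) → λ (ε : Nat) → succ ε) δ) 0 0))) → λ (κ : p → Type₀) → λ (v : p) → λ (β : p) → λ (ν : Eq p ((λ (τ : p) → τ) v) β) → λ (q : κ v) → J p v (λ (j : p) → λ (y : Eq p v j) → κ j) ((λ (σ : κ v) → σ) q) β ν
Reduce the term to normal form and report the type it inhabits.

resulting normal form:
  λ (p : Type₀) → λ (h : p → Type₀) → λ (a : p) → λ (k : p) → λ (z : Eq p a k) → λ (η : h a) → J p a (λ (γ : p) → λ (c : Eq p a γ) → h γ) η k z
the term's type:
  (p : Type₀) → (h : p → Type₀) → (a : p) → (k : p) → Eq p a k → h a → h k
observation: the first redex contracted is a beta-redex; the normal form is reached in 4 normal-order steps.


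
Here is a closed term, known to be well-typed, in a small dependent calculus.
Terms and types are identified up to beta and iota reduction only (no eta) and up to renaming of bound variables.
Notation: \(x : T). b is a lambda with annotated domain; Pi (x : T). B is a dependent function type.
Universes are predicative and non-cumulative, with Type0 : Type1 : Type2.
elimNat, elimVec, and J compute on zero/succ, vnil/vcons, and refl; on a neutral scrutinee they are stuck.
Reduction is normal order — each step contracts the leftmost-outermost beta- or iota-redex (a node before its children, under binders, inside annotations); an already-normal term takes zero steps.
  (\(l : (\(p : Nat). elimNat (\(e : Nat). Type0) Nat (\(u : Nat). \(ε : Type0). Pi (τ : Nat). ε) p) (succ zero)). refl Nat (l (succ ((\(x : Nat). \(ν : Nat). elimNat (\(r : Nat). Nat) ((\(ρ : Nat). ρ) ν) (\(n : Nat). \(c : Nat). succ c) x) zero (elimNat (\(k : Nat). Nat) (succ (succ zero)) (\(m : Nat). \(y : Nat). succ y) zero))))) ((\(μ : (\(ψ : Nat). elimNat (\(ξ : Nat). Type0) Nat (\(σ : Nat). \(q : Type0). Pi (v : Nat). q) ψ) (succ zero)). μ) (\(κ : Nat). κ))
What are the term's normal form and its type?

resulting normal form:
  refl Nat (succ (succ (succ zero)))
the term's type:
  Eq Nat (succ (succ (succ zero))) (succ (succ (succ zero)))
observation: the term reaches its normal form after 8 normal-order steps.


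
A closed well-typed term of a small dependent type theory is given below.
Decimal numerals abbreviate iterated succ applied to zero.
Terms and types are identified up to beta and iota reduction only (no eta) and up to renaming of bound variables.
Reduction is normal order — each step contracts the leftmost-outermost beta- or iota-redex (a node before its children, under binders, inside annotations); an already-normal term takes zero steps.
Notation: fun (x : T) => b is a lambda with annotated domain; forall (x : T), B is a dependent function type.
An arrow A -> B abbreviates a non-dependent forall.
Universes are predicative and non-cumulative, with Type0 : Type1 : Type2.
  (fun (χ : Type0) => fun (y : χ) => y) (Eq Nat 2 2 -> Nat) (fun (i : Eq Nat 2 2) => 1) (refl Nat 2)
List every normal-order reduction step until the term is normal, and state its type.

normal-order reduction sequence:
  (fun (χ : Type0) => fun (y : χ) => y) (Eq Nat 2 2 -> Nat) (fun (i : Eq Nat 2 2) => 1) (refl Nat 2)
  ~> (fun (χ : Eq Nat 2 2 -> Nat) => χ) (fun (y : Eq Nat 2 2) => 1) (refl Nat 2)
  ~> (fun (χ : Eq Nat 2 2) => 1) (refl Nat 2)
  ~> 1
inferred type:
  Nat


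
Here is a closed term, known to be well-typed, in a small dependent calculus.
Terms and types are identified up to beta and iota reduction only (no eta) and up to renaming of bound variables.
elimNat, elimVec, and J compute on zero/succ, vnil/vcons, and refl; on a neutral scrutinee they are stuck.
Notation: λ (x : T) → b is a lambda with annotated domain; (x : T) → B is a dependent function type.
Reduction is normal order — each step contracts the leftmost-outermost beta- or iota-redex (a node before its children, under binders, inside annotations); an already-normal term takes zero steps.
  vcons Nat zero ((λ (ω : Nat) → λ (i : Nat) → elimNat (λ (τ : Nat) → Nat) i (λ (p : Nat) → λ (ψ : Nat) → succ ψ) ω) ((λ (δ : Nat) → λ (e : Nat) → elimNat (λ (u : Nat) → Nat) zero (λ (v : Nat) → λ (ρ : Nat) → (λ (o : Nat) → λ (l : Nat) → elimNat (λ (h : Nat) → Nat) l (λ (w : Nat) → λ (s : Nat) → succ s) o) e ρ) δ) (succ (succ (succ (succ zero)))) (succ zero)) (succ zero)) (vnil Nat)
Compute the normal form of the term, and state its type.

resulting normal form:
  vcons Nat zero (succ (succ (succ (succ (succ zero))))) (vnil Nat)
type:
  Vec Nat (succ zero)


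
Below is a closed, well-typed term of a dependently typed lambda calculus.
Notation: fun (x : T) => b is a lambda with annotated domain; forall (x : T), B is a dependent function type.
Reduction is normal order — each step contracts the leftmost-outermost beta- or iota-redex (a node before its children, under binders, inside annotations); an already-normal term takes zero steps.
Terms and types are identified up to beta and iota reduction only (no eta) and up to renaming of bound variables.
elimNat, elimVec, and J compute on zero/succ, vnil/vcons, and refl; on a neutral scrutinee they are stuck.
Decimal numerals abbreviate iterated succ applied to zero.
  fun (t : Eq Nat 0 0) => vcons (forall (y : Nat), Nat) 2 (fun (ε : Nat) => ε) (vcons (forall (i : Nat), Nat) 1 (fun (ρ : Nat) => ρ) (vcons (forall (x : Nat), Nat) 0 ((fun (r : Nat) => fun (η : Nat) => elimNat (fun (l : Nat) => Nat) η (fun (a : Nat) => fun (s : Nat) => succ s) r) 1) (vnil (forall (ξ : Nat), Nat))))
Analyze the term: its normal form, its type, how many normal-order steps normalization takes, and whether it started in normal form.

resulting normal form:
  fun (t : Eq Nat 0 0) => vcons (forall (y : Nat), Nat) 2 (fun (ε : Nat) => ε) (vcons (forall (i : Nat), Nat) 1 (fun (ρ : Nat) => ρ) (vcons (forall (x : Nat), Nat) 0 (fun (r : Nat) => succ r) (vnil (forall (η : Nat), Nat))))
the term's type:
  forall (t : Eq Nat 0 0), Vec (forall (y : Nat), Nat) 3
reduction steps (normal order): 5
started in normal form: no
first contracted redex: a beta-redex


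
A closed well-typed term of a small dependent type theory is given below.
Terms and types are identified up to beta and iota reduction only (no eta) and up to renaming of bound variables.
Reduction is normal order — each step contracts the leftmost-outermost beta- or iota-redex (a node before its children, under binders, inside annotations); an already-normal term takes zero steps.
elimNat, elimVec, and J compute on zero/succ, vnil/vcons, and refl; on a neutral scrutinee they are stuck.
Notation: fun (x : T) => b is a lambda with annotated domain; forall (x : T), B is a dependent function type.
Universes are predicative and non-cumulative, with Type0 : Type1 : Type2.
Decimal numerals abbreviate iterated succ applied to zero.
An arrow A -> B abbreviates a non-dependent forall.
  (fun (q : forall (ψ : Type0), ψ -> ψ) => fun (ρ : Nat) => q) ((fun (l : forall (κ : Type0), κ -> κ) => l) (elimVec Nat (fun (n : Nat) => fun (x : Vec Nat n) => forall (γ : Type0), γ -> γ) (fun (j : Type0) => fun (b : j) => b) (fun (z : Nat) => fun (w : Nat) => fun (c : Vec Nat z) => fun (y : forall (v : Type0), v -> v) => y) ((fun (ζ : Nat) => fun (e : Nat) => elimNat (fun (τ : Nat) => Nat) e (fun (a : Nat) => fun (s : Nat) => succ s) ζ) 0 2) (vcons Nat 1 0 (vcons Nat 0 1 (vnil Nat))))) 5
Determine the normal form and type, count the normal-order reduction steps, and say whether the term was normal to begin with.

normal form:
  fun (q : Type0) => fun (ψ : q) => ψ
the term's type:
  forall (q : Type0), q -> q
normal-order step count: 14
term was already normal: no
first contracted redex: a beta-redex
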